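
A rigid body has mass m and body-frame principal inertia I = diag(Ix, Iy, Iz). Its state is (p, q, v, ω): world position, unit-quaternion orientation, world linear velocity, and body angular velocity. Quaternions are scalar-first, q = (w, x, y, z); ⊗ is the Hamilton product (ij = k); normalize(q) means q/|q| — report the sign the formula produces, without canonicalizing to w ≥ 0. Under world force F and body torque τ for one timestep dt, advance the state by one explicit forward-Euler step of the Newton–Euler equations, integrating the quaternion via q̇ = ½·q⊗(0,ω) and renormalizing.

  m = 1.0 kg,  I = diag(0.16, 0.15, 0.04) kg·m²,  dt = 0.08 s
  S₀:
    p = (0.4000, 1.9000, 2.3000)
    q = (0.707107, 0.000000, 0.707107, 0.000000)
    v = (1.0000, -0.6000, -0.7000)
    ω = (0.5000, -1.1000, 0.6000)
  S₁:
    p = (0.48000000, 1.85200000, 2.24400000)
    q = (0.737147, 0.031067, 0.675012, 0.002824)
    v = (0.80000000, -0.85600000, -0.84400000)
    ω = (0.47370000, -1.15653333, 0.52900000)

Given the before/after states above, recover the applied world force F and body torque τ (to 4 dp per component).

v₁ − v₀ = (-0.20000000, -0.25600000, -0.14400000)
m·(v₁−v₀)/dt = (-2.5000, -3.2000, -1.8000)
Δω = ω₁−ω₀ = (-0.02630000, -0.05653333, -0.07100000)
precession coupling = (0.0726, 0.0360, 0.0055)
applied torque τ = (0.0200, -0.0700, -0.0300)

F = (-2.5000, -3.2000, -1.8000)
τ = (0.0200, -0.0700, -0.0300)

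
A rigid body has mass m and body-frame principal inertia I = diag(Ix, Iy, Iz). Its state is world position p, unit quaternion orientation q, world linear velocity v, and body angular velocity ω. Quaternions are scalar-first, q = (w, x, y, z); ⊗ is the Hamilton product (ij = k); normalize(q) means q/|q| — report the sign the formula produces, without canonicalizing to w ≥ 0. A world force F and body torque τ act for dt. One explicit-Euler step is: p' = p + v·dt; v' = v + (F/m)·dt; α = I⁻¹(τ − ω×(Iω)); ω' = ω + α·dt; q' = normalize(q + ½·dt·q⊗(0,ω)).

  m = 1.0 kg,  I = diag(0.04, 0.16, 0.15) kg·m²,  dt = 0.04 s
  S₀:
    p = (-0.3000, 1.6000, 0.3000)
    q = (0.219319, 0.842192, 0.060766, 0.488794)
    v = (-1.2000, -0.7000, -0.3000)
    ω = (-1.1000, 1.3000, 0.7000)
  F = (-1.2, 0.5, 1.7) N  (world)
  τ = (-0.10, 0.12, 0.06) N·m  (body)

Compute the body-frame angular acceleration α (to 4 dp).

precession coupling ω×(Iω) = (-0.0091, 0.0847, -0.1716)
α = I⁻¹(τ − ω×Iω) = (-2.2725, 0.2206, 1.5440)

α = (-2.2725, 0.2206, 1.5440)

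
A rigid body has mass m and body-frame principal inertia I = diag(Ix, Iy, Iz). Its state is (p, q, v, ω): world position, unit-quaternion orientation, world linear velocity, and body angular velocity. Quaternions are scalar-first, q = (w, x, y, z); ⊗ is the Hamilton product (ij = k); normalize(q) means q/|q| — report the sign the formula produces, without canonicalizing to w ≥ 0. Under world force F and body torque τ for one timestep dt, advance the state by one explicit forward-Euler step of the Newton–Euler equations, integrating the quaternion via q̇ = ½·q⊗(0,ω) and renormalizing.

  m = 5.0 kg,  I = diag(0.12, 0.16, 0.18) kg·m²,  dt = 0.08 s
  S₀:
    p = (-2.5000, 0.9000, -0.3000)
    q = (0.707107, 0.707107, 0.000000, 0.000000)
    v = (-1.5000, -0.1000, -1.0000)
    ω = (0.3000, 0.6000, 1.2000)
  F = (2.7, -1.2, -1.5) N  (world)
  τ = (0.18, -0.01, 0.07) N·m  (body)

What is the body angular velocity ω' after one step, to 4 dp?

ω' = (0.4104, 0.6058, 1.2279)

α = I⁻¹(τ − ω×Iω) = (1.3800, 0.0725, 0.3489)
ω' = ω + α·dt = (0.4104, 0.6058, 1.2279)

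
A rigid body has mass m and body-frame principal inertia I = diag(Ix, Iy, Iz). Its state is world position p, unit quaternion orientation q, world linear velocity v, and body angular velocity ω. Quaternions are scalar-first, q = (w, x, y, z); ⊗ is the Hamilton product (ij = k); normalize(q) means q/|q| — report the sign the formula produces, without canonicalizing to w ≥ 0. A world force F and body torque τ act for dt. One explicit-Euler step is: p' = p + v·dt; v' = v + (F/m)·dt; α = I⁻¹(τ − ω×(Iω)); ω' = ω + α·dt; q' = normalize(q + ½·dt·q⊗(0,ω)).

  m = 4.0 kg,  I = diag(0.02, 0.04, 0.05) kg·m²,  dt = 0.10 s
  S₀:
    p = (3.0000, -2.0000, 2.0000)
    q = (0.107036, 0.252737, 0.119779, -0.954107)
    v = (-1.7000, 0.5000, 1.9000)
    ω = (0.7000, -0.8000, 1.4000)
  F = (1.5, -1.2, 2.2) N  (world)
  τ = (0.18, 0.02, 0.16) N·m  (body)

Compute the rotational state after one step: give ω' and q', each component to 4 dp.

ω' = (1.6560, -0.6765, 1.7424)
q' = (0.1691, 0.2258, 0.0642, -0.9572)

α = I⁻¹(τ − ω×Iω) = (9.5600, 1.2350, 3.4240)
new body rate ω' = (1.6560, -0.6765, 1.7424)
2q̇ = q⊗(0,ω) = (1.2546571, -0.5206698, -1.1073355, -0.1361845)
updated quaternion q' = (0.1691, 0.2258, 0.0642, -0.9572)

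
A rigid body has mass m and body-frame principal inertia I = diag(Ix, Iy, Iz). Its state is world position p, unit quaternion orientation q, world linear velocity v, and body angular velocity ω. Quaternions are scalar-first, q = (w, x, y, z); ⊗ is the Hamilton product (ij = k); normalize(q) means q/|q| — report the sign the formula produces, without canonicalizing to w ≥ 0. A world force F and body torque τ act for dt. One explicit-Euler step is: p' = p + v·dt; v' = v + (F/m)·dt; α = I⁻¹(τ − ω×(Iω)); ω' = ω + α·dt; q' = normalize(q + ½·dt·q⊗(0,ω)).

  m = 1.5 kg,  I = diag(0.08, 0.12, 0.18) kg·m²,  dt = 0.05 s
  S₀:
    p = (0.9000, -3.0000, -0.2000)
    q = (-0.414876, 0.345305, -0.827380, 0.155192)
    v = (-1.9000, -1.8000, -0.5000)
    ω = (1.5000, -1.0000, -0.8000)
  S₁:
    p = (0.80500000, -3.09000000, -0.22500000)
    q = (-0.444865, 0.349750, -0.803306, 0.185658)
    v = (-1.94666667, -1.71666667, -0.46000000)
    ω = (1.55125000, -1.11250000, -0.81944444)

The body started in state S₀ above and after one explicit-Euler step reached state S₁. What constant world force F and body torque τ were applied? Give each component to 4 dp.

F = (-1.4000, 2.5000, 1.2000)
τ = (0.1300, -0.1500, -0.1300)

rate change Δω = (0.05125000, -0.11250000, -0.01944444)
precession coupling = (0.0480, 0.1200, -0.0600)
applied torque τ = (0.1300, -0.1500, -0.1300)
v₁ − v₀ = (-0.04666667, 0.08333333, 0.04000000)
m·(v₁−v₀)/dt = (-1.4000, 2.5000, 1.2000)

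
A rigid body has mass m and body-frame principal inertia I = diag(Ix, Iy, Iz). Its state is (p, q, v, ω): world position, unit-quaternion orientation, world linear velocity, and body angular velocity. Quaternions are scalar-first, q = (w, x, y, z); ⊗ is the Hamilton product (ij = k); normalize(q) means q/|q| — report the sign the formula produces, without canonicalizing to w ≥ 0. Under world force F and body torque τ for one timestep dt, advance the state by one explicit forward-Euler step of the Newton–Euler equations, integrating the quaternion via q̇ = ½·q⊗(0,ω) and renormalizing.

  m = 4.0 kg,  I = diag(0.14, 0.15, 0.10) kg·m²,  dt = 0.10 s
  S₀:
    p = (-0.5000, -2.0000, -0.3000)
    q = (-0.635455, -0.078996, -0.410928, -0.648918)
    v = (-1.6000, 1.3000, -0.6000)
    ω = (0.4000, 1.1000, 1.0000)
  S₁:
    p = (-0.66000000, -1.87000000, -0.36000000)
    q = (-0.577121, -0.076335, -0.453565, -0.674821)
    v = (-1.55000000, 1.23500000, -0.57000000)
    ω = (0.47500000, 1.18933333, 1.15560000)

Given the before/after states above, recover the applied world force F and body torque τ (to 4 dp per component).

F = (2.0000, -2.6000, 1.2000)
τ = (0.0500, 0.1500, 0.1600)

rate change Δω = (0.07500000, 0.08933333, 0.15560000)
ω₀×(Iω₀) = (-0.0550, 0.0160, 0.0044)
I·α + gyro = (0.0500, 0.1500, 0.1600)
Δv = v₁−v₀ = (0.05000000, -0.06500000, 0.03000000)
m·(v₁−v₀)/dt = (2.0000, -2.6000, 1.2000)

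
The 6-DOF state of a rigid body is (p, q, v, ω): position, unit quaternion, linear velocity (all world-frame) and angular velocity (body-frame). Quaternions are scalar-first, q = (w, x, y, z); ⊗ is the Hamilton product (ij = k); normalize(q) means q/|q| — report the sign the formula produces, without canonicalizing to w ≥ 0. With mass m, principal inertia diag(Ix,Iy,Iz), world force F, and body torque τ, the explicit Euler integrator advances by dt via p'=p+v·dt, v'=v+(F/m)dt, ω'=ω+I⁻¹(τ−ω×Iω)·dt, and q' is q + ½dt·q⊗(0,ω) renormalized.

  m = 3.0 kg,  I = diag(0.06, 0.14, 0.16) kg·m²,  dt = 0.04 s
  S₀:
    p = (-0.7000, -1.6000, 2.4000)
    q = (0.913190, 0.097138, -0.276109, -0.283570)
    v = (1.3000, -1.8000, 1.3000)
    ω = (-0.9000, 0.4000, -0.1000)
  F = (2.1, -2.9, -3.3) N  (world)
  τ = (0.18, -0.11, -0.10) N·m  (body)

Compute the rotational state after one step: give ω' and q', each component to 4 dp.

α = I⁻¹(τ − ω×Iω) = (3.0133, -0.7214, -0.4450)
ω' = ω + α·dt = (-0.7795, 0.3711, -0.1178)
2q̇ = q⊗(0,ω) = (0.1695108, -0.6808321, 0.6302028, -0.3009619)
updated quaternion q' = (0.9164, 0.0835, -0.2635, -0.2895)

ω' = (-0.7795, 0.3711, -0.1178)
q' = (0.9164, 0.0835, -0.2635, -0.2895)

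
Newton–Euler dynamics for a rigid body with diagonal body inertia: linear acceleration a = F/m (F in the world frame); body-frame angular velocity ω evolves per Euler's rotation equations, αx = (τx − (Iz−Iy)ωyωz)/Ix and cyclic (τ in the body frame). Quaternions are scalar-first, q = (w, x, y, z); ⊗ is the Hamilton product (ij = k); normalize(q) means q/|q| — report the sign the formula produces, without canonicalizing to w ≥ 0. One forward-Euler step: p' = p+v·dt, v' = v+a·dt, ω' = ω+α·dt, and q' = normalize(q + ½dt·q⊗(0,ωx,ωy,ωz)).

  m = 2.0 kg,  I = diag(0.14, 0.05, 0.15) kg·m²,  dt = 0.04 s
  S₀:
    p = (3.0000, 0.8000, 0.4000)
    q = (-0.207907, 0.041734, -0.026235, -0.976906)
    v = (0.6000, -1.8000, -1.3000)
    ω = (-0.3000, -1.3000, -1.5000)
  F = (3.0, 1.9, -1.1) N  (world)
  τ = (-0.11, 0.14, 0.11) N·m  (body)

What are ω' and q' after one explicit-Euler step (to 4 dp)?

ω' = (-0.3871, -1.1844, -1.4613)
q' = (-0.2375, 0.0184, -0.0137, -0.9711)

gyro term ω×Iω = (0.1950, -0.0045, -0.0351)
α = I⁻¹(τ − ω×Iω) = (-2.1786, 2.8900, 0.9673)
ω' = ω + α·dt = (-0.3871, -1.1844, -1.4613)
2q̇ = q⊗(0,ω) = (-1.4869443, -1.1682532, 0.6259519, 0.2497358)
q' = normalize(q + ½dt·q⊗(0,ω)) = (-0.2375, 0.0184, -0.0137, -0.9711)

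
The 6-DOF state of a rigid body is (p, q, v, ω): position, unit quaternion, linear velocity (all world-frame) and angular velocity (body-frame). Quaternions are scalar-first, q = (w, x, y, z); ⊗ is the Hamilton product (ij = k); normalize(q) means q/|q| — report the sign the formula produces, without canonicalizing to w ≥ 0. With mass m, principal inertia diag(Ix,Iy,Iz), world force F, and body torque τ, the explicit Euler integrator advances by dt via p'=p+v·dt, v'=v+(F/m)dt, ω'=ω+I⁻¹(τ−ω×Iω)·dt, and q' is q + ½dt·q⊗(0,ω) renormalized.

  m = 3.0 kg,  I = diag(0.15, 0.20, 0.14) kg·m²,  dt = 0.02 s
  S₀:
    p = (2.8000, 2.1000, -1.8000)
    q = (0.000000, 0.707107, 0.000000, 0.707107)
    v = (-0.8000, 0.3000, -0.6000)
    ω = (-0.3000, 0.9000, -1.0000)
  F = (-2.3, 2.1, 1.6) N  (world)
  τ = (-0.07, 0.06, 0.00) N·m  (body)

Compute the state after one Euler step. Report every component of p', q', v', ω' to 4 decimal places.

p' = (2.7840, 2.1060, -1.8120)
q' = (0.0092, 0.7007, 0.0049, 0.7134)
v' = (-0.8153, 0.3140, -0.5893)
ω' = (-0.3165, 0.9057, -0.9981)

(τ − ω×Iω)/I = (-0.8267, 0.2850, 0.0964)
ω + α·dt = (-0.3165, 0.9057, -0.9981)
Hamilton product q⊗(0,ω) = (0.9192391, -0.6363963, 0.4949749, 0.6363963)
updated quaternion q' = (0.0092, 0.7007, 0.0049, 0.7134)
p + v·dt = (2.7840, 2.1060, -1.8120)
new velocity v' = (-0.8153, 0.3140, -0.5893)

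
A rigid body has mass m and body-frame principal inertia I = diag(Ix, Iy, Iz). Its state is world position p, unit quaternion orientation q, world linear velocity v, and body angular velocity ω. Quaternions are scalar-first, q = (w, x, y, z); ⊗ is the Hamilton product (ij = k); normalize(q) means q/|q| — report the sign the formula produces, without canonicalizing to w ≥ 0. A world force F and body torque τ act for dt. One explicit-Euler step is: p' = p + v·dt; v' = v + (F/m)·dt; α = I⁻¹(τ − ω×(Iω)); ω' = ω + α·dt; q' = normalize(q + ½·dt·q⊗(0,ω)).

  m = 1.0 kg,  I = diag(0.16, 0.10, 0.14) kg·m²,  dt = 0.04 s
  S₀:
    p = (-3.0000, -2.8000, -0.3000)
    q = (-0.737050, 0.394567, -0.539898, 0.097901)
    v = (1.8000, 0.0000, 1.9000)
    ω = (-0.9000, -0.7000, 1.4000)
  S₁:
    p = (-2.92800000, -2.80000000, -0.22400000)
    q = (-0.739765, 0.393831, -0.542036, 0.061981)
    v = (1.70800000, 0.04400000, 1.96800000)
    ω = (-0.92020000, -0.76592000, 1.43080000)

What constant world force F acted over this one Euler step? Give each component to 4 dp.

v₁ − v₀ = (-0.09200000, 0.04400000, 0.06800000)
F = m·Δv/dt = (-2.3000, 1.1000, 1.7000)

F = (-2.3000, 1.1000, 1.7000)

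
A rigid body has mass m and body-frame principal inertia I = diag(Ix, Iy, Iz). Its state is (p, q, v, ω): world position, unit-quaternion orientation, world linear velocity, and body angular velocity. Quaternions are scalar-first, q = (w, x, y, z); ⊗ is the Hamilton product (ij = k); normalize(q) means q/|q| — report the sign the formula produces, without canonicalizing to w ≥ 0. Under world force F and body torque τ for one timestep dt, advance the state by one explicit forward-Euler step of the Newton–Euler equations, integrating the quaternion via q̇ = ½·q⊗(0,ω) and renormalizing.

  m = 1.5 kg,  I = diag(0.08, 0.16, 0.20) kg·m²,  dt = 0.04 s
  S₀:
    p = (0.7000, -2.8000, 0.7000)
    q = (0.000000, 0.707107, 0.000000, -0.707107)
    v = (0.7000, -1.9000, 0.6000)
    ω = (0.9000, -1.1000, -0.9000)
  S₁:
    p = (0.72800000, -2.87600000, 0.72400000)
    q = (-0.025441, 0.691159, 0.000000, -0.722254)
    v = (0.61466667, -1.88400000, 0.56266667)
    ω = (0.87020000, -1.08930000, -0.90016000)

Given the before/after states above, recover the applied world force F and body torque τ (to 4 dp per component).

F = (-3.2000, 0.6000, -1.4000)
τ = (-0.0200, 0.1400, -0.0800)

v₁ − v₀ = (-0.08533333, 0.01600000, -0.03733333)
F = m·Δv/dt = (-3.2000, 0.6000, -1.4000)
Δω = ω₁−ω₀ = (-0.02980000, 0.01070000, -0.00016000)
τ = I·(Δω/dt) + ω₀×(Iω₀) = (-0.0200, 0.1400, -0.0800)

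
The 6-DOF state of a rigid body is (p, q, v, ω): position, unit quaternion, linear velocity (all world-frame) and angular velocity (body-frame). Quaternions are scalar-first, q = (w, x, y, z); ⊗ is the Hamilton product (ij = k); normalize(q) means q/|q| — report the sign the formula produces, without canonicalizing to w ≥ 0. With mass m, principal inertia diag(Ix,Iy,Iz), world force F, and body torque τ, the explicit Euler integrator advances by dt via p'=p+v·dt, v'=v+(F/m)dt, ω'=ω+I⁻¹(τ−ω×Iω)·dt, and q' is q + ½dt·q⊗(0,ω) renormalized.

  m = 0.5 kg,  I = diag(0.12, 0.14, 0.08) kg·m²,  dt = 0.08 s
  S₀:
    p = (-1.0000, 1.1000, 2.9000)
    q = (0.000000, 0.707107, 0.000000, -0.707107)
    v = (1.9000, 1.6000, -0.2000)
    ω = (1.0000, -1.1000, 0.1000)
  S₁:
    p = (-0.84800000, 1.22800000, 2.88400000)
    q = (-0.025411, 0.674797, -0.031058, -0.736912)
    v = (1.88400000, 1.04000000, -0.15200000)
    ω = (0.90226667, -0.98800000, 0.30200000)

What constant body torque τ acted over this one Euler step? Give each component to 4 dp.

τ = (-0.1400, 0.2000, 0.1800)

ω₁ − ω₀ = (-0.09773333, 0.11200000, 0.20200000)
precession coupling = (0.0066, 0.0040, -0.0220)
τ = I·(Δω/dt) + ω₀×(Iω₀) = (-0.1400, 0.2000, 0.1800)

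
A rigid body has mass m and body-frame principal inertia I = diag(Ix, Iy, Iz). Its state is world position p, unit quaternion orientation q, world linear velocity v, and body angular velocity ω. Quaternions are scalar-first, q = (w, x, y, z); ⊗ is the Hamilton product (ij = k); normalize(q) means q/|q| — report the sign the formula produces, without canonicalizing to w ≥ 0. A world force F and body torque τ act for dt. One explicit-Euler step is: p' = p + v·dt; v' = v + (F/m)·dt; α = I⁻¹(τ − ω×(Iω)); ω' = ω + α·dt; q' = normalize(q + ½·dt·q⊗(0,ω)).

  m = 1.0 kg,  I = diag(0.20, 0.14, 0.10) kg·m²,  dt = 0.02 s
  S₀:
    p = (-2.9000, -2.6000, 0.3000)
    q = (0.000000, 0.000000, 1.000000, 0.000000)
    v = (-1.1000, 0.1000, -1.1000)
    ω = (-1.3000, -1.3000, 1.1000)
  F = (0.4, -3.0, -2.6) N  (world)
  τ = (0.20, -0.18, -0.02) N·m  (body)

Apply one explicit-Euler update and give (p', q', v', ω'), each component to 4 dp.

linear accel F/m = (0.4000, -3.0000, -2.6000)
p + v·dt = (-2.9220, -2.5980, 0.2780)
v + (F/m)dt = (-1.0920, 0.0400, -1.1520)
(τ − ω×Iω)/I = (0.7140, -0.2643, 0.8140)
new body rate ω' = (-1.2857, -1.3053, 1.1163)
Hamilton product q⊗(0,ω) = (1.3000000, 1.1000000, 0.0000000, 1.3000000)
updated quaternion q' = (0.0130, 0.0110, 0.9998, 0.0130)

p' = (-2.9220, -2.5980, 0.2780)
q' = (0.0130, 0.0110, 0.9998, 0.0130)
v' = (-1.0920, 0.0400, -1.1520)
ω' = (-1.2857, -1.3053, 1.1163)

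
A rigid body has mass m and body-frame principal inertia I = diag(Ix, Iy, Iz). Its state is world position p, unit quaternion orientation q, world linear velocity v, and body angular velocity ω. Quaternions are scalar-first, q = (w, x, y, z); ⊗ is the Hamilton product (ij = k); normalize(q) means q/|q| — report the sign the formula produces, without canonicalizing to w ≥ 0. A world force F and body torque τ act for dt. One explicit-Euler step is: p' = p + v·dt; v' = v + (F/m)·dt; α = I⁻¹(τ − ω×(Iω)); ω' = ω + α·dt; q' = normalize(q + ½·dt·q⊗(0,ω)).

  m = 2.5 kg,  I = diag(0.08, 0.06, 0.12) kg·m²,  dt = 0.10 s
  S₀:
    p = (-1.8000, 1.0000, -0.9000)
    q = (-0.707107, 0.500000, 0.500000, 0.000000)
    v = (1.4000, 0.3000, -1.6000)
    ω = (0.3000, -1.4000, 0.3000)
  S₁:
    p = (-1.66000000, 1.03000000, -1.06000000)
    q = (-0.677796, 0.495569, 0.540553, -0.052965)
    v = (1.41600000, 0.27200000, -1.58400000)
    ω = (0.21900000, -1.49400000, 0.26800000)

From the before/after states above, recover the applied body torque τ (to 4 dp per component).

τ = (-0.0900, -0.0600, -0.0300)

Δω = ω₁−ω₀ = (-0.08100000, -0.09400000, -0.03200000)
τ = I·(Δω/dt) + ω₀×(Iω₀) = (-0.0900, -0.0600, -0.0300)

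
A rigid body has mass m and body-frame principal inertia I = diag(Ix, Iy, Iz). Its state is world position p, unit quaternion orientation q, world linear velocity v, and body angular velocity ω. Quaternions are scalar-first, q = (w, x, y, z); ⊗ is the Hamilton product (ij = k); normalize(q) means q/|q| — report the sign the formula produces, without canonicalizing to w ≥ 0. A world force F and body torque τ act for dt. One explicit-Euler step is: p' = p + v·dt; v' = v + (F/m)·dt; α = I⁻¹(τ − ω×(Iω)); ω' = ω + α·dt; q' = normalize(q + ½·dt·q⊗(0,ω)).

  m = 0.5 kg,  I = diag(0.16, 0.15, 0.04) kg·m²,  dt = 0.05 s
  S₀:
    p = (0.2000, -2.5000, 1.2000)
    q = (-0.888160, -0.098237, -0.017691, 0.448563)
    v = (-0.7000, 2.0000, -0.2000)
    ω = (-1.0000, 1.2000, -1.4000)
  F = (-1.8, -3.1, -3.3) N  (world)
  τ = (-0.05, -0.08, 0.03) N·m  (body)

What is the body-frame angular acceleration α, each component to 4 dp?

α = (-1.4675, -1.6533, 0.4500)

precession coupling ω×(Iω) = (0.1848, 0.1680, 0.0120)
angular accel α = (-1.4675, -1.6533, 0.4500)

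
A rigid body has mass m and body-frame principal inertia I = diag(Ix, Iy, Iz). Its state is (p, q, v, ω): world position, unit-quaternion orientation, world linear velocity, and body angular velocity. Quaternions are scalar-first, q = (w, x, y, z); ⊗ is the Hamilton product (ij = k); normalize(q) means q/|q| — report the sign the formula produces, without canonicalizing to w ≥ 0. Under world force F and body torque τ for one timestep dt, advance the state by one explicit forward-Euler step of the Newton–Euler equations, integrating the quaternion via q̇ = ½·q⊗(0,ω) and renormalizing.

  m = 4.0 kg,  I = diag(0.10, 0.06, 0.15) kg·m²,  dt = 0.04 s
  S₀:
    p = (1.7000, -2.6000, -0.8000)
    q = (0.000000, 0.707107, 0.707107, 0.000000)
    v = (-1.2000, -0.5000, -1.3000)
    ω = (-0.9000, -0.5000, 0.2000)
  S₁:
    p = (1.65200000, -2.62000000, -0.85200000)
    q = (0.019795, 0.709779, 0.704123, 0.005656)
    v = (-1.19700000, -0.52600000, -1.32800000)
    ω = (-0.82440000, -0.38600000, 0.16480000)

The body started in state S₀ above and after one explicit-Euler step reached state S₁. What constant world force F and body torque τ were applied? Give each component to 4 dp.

v₁ − v₀ = (0.00300000, -0.02600000, -0.02800000)
m·(v₁−v₀)/dt = (0.3000, -2.6000, -2.8000)
Δω = ω₁−ω₀ = (0.07560000, 0.11400000, -0.03520000)
applied torque τ = (0.1800, 0.1800, -0.1500)

F = (0.3000, -2.6000, -2.8000)
τ = (0.1800, 0.1800, -0.1500)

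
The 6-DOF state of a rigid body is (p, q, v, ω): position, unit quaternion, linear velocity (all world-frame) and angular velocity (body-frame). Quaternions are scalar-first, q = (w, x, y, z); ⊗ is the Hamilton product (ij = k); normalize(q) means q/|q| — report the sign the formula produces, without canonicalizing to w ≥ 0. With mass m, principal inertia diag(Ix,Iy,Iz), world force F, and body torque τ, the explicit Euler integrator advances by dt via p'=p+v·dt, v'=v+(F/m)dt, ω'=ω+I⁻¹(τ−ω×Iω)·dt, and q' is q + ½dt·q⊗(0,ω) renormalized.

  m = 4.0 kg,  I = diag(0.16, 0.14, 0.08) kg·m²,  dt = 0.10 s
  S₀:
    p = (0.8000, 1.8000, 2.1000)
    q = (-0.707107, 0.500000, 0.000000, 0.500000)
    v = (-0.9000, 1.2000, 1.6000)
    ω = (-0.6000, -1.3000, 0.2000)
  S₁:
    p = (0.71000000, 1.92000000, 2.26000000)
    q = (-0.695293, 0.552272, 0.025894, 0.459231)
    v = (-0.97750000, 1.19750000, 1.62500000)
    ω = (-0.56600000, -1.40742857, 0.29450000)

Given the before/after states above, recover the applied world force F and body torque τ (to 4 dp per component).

velocity change Δv = (-0.07750000, -0.00250000, 0.02500000)
m·(v₁−v₀)/dt = (-3.1000, -0.1000, 1.0000)
rate change Δω = (0.03400000, -0.10742857, 0.09450000)
precession coupling = (0.0156, -0.0096, -0.0156)
I·α + gyro = (0.0700, -0.1600, 0.0600)

F = (-3.1000, -0.1000, 1.0000)
τ = (0.0700, -0.1600, 0.0600)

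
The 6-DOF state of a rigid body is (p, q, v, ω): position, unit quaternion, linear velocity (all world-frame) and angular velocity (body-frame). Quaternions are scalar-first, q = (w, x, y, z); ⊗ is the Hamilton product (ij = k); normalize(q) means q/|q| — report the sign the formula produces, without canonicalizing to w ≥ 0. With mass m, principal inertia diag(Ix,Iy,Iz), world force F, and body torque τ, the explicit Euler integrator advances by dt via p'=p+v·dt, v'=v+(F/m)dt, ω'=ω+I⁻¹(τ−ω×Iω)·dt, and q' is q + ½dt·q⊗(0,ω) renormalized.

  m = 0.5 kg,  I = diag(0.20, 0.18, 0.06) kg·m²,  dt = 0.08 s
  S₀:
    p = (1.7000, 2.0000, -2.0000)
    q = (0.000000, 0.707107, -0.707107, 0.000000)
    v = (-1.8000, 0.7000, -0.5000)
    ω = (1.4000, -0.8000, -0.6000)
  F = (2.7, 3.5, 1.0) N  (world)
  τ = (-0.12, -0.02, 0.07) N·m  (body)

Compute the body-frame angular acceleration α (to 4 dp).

α = (-0.3120, 0.5422, 0.7933)

gyro term ω×Iω = (-0.0576, -0.1176, 0.0224)
α = I⁻¹(τ − ω×Iω) = (-0.3120, 0.5422, 0.7933)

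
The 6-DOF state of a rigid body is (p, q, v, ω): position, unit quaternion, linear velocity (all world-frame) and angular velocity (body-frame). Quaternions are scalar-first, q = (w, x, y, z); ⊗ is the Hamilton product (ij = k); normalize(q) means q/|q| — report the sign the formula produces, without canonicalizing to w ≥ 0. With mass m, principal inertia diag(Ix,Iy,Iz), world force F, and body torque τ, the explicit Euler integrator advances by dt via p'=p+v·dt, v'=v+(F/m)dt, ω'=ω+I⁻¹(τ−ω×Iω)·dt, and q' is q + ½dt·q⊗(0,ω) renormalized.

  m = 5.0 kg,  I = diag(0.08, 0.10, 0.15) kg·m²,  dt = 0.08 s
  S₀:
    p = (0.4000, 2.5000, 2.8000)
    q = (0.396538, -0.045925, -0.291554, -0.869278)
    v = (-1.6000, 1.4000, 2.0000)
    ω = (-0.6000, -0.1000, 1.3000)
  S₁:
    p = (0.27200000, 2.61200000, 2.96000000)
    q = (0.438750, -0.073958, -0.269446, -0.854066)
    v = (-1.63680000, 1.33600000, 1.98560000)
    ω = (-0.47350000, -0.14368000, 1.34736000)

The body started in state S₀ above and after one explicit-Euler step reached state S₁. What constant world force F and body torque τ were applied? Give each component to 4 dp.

ω₁ − ω₀ = (0.12650000, -0.04368000, 0.04736000)
τ = I·(Δω/dt) + ω₀×(Iω₀) = (0.1200, 0.0000, 0.0900)
Δv = v₁−v₀ = (-0.03680000, -0.06400000, -0.01440000)
m·(v₁−v₀)/dt = (-2.3000, -4.0000, -0.9000)

F = (-2.3000, -4.0000, -0.9000)
τ = (0.1200, 0.0000, 0.0900)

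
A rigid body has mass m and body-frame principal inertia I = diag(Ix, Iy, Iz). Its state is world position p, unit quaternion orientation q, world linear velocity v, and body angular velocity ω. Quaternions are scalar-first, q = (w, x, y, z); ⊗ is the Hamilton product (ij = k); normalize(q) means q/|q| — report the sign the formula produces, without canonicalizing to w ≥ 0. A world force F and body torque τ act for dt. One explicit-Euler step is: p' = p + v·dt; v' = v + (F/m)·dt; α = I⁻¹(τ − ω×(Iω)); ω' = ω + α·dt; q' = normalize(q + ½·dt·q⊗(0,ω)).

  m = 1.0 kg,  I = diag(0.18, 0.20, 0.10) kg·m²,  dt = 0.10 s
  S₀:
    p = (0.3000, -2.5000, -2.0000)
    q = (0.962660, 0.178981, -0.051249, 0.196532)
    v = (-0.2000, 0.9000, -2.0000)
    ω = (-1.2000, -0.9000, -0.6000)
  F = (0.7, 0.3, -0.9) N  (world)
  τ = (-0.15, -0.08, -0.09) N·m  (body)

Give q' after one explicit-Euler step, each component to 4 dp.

q' = (0.9738, 0.1312, -0.1007, 0.1560)

2q̇ = q⊗(0,ω) = (0.2865723, -0.9475638, -0.9948438, -0.8001777)
q + ½dt·q⊗(0,ω), renormalized = (0.9738, 0.1312, -0.1007, 0.1560)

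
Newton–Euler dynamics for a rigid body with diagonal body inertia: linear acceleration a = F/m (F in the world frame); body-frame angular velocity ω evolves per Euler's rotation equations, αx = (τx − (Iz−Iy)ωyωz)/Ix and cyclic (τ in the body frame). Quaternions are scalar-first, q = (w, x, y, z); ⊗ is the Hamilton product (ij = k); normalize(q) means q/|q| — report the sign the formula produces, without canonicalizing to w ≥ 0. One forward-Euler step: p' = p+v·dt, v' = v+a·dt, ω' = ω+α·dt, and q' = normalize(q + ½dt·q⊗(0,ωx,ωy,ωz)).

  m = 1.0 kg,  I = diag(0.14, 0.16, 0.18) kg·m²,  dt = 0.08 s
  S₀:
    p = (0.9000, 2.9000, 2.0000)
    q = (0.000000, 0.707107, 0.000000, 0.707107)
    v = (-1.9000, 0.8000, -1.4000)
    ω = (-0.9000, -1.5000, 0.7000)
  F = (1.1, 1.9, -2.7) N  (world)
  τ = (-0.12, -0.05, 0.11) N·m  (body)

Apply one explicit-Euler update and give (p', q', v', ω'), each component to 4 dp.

p' = (0.7480, 2.9640, 1.8880)
q' = (0.0056, 0.7474, -0.0451, 0.6628)
v' = (-1.8120, 0.9520, -1.6160)
ω' = (-0.9566, -1.5376, 0.7369)

p' = p + v·dt = (0.7480, 2.9640, 1.8880)
v + (F/m)dt = (-1.8120, 0.9520, -1.6160)
precession coupling ω×(Iω) = (-0.0210, 0.0252, 0.0270)
(τ − ω×Iω)/I = (-0.7071, -0.4700, 0.4611)
ω + α·dt = (-0.9566, -1.5376, 0.7369)
Hamilton product q⊗(0,ω) = (0.1414214, 1.0606605, -1.1313712, -1.0606605)
q' = normalize(q + ½dt·q⊗(0,ω)) = (0.0056, 0.7474, -0.0451, 0.6628)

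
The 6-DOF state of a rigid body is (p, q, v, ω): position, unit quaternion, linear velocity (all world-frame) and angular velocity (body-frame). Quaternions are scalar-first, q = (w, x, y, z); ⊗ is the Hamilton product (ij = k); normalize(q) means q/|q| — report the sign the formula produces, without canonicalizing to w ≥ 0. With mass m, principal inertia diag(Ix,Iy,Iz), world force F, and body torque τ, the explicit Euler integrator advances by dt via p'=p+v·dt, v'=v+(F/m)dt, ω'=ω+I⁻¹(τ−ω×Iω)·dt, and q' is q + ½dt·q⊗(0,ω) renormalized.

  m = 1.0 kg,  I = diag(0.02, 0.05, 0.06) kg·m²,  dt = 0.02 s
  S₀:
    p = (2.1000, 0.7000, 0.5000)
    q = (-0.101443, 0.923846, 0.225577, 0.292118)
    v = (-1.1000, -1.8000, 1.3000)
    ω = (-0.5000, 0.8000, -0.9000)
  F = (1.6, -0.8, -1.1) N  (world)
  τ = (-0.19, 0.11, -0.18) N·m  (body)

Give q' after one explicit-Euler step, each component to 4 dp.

q⊗(0,ω) = (0.5443676, -0.3859922, 0.6042480, 0.9431640)
updated quaternion q' = (-0.0960, 0.9199, 0.2316, 0.3015)

q' = (-0.0960, 0.9199, 0.2316, 0.3015)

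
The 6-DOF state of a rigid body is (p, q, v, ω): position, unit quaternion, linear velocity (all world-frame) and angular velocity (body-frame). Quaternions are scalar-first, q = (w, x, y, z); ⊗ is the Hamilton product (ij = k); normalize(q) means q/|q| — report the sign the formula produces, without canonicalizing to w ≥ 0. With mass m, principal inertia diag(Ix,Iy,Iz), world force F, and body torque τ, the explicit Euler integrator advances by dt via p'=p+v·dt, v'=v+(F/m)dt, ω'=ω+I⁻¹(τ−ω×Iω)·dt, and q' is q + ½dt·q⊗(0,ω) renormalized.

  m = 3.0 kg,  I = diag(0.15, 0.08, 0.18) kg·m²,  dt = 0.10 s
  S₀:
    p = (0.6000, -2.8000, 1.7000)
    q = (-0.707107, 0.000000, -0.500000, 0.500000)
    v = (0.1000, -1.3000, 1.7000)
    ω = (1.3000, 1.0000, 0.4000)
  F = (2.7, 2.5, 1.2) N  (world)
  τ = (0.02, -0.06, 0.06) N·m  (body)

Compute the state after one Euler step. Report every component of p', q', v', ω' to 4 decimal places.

p' = (0.6100, -2.9300, 1.8700)
q' = (-0.6897, -0.0807, -0.5011, 0.5165)
v' = (0.1900, -1.2167, 1.7400)
ω' = (1.2867, 0.9445, 0.4839)

(τ − ω×Iω)/I = (-0.1333, -0.5550, 0.8389)
ω' = ω + α·dt = (1.2867, 0.9445, 0.4839)
2q̇ = q⊗(0,ω) = (0.3000000, -1.6192391, -0.0571070, 0.3671572)
q + ½dt·q⊗(0,ω), renormalized = (-0.6897, -0.0807, -0.5011, 0.5165)
linear accel F/m = (0.9000, 0.8333, 0.4000)
new position p' = (0.6100, -2.9300, 1.8700)
v + (F/m)dt = (0.1900, -1.2167, 1.7400)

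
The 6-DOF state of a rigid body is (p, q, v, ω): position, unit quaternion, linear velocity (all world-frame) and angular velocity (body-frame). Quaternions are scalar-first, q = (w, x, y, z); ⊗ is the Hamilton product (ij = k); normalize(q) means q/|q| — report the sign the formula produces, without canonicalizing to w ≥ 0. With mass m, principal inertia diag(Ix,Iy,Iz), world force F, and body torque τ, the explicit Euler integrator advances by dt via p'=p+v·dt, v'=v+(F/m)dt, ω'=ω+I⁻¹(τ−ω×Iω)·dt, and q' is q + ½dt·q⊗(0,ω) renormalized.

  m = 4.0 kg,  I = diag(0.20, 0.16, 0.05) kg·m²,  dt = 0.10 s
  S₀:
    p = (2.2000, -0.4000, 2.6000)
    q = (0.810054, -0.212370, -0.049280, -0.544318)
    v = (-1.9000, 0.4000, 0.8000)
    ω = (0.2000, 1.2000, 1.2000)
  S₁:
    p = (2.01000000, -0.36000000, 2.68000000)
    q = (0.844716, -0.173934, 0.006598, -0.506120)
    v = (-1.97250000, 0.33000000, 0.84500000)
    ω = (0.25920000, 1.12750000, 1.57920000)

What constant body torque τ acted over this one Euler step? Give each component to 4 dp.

Δω = ω₁−ω₀ = (0.05920000, -0.07250000, 0.37920000)
gyro term ω₀×Iω₀ = (-0.1584, 0.0360, -0.0096)
τ = I·(Δω/dt) + ω₀×(Iω₀) = (-0.0400, -0.0800, 0.1800)

τ = (-0.0400, -0.0800, 0.1800)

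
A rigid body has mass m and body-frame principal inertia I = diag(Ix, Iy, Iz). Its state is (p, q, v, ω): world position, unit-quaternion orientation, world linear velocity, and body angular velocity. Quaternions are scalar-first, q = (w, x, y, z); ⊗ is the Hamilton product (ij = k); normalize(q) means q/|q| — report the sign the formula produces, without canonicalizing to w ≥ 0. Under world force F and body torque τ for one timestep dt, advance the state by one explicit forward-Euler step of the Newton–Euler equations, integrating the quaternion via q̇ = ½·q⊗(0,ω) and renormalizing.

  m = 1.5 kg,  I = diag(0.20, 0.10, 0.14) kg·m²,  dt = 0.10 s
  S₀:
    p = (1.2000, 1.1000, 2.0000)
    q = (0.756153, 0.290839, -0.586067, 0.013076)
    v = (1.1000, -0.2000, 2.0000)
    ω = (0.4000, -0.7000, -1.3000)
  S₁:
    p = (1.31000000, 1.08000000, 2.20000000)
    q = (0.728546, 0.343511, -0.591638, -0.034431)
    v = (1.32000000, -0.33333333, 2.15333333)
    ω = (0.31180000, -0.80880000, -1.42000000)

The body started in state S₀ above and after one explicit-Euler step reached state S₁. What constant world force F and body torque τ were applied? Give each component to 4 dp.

ω₁ − ω₀ = (-0.08820000, -0.10880000, -0.12000000)
precession coupling = (0.0364, -0.0312, 0.0280)
τ = I·(Δω/dt) + ω₀×(Iω₀) = (-0.1400, -0.1400, -0.1400)
velocity change Δv = (0.22000000, -0.13333333, 0.15333333)
applied force F = (3.3000, -2.0000, 2.3000)

F = (3.3000, -2.0000, 2.3000)
τ = (-0.1400, -0.1400, -0.1400)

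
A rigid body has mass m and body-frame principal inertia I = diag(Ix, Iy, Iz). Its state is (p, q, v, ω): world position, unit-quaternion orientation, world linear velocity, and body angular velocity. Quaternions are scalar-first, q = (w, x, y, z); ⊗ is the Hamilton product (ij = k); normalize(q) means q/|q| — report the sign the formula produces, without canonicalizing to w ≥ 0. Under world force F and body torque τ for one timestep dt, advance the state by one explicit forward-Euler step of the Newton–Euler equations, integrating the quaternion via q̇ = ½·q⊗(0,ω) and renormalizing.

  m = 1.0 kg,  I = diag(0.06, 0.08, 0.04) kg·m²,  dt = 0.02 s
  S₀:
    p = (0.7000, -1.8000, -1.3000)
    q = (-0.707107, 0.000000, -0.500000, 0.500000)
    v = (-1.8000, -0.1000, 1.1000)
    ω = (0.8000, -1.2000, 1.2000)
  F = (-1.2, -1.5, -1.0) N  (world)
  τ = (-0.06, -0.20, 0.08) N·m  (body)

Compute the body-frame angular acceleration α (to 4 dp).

α = (-1.9600, -2.7400, 2.4800)

ω×(Iω) gyroscopic = (0.0576, 0.0192, -0.0192)
angular accel α = (-1.9600, -2.7400, 2.4800)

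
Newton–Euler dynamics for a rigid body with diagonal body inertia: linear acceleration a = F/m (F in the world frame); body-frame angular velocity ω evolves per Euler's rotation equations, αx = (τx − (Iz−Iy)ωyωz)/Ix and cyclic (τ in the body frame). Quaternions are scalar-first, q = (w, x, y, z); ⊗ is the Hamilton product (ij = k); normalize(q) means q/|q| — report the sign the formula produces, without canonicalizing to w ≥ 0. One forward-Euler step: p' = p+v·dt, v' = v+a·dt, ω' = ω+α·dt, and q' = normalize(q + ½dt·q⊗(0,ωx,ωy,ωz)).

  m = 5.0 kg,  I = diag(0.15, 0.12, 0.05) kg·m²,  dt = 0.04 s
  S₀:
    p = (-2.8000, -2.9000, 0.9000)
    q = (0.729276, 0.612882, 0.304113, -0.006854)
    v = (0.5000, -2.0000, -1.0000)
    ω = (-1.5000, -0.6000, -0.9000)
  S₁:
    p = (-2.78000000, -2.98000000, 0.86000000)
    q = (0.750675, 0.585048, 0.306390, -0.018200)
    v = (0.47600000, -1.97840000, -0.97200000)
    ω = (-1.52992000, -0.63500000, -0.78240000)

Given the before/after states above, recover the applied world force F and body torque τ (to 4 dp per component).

velocity change Δv = (-0.02400000, 0.02160000, 0.02800000)
applied force F = (-3.0000, 2.7000, 3.5000)
ω₁ − ω₀ = (-0.02992000, -0.03500000, 0.11760000)
precession coupling = (-0.0378, 0.1350, -0.0270)
I·α + gyro = (-0.1500, 0.0300, 0.1200)

F = (-3.0000, 2.7000, 3.5000)
τ = (-0.1500, 0.0300, 0.1200)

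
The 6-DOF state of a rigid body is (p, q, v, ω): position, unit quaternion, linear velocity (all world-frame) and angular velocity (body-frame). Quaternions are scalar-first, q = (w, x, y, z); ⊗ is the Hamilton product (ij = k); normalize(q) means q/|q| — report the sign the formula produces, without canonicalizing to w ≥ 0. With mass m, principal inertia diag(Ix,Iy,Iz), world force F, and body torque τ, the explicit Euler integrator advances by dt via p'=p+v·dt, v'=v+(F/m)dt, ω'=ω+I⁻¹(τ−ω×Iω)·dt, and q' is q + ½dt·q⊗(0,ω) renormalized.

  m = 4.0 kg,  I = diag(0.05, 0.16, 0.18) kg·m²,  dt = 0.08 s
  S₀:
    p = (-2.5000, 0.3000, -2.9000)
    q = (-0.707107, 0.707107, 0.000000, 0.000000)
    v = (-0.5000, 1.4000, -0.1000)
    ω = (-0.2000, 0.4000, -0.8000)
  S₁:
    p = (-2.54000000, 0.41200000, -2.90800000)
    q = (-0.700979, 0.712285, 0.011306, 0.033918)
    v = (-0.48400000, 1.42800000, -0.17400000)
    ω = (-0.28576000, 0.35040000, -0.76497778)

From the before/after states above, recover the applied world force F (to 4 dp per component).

F = (0.8000, 1.4000, -3.7000)

v₁ − v₀ = (0.01600000, 0.02800000, -0.07400000)
applied force F = (0.8000, 1.4000, -3.7000)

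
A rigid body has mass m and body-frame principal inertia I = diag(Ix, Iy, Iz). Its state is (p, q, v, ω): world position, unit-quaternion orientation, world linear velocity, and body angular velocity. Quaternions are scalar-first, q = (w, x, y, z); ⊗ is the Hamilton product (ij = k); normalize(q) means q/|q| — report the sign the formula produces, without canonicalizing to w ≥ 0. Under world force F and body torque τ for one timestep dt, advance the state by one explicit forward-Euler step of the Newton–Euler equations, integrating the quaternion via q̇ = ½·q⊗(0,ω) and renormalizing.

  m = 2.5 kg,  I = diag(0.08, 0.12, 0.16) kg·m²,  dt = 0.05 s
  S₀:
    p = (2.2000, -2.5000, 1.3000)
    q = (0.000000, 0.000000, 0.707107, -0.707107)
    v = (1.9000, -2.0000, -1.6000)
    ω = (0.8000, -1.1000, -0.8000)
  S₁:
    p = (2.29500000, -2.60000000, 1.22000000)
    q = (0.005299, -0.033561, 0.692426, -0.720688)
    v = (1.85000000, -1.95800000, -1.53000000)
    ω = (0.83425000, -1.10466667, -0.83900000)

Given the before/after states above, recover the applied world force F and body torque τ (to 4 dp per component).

Δv = v₁−v₀ = (-0.05000000, 0.04200000, 0.07000000)
applied force F = (-2.5000, 2.1000, 3.5000)
rate change Δω = (0.03425000, -0.00466667, -0.03900000)
applied torque τ = (0.0900, 0.0400, -0.1600)

F = (-2.5000, 2.1000, 3.5000)
τ = (0.0900, 0.0400, -0.1600)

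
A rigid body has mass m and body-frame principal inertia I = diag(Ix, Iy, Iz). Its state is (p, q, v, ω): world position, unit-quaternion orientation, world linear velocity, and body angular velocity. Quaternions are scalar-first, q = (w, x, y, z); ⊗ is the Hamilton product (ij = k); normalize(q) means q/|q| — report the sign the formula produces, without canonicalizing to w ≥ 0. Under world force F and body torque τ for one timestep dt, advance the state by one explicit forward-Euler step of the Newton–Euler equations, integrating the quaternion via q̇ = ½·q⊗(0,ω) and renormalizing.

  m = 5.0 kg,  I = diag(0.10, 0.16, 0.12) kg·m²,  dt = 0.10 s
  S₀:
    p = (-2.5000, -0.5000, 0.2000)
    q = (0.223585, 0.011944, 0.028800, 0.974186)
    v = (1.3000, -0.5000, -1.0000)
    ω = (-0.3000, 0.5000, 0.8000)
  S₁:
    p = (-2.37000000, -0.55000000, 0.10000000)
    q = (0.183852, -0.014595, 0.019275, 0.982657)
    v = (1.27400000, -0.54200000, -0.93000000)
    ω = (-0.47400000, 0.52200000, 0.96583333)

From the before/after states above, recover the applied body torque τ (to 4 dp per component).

rate change Δω = (-0.17400000, 0.02200000, 0.16583333)
I·α + gyro = (-0.1900, 0.0400, 0.1900)

τ = (-0.1900, 0.0400, 0.1900)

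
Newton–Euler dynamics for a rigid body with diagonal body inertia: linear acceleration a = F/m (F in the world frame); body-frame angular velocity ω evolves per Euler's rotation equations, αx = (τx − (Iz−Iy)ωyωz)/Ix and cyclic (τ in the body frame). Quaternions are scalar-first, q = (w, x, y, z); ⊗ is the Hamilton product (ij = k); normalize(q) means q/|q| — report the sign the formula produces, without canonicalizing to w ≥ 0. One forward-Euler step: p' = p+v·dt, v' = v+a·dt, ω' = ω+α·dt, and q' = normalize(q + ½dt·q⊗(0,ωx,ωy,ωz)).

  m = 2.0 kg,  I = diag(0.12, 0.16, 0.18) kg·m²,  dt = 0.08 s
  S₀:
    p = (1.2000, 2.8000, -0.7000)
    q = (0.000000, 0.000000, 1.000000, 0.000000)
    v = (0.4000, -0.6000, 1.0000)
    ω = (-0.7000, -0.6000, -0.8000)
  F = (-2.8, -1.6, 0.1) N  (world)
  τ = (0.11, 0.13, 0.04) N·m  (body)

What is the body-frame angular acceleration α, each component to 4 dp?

α = (0.8367, 1.0225, 0.1289)

gyro term ω×Iω = (0.0096, -0.0336, 0.0168)
(τ − ω×Iω)/I = (0.8367, 1.0225, 0.1289)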